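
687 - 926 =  - 239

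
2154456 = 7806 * 276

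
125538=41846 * 3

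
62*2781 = 172422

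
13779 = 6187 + 7592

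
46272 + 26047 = 72319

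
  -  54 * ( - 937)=50598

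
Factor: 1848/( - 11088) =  - 1/6=-2^(  -  1)*3^(-1) 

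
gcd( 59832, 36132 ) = 12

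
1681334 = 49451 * 34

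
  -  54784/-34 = 27392/17=   1611.29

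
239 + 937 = 1176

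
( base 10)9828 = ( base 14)3820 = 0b10011001100100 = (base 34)8H2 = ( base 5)303303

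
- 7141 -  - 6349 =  - 792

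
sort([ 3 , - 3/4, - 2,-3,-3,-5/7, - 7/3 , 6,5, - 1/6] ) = [ - 3,-3, - 7/3,-2, - 3/4, - 5/7,-1/6,3,5,6] 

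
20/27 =20/27 = 0.74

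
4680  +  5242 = 9922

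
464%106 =40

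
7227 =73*99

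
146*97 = 14162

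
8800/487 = 8800/487= 18.07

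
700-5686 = -4986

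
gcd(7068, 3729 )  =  3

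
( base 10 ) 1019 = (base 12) 70b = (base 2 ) 1111111011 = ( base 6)4415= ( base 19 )2fc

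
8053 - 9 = 8044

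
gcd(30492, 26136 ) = 4356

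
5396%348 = 176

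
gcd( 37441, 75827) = 1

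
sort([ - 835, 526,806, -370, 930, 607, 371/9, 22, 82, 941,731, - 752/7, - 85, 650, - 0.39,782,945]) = [- 835, - 370, - 752/7, - 85, - 0.39,22,371/9, 82,  526,607, 650, 731, 782,806, 930,941,945]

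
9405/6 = 1567  +  1/2 = 1567.50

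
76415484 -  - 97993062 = 174408546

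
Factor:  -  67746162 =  - 2^1*3^1*11^1*1026457^1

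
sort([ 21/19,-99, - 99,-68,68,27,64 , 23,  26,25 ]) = [-99, - 99, - 68, 21/19,23, 25 , 26, 27,64 , 68 ] 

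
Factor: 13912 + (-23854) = -9942 = -2^1*3^1*1657^1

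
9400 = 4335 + 5065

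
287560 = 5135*56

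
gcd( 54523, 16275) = 7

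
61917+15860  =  77777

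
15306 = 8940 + 6366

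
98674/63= 1566 + 16/63 = 1566.25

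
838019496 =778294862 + 59724634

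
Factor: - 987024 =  - 2^4 * 3^1*20563^1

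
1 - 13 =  - 12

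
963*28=26964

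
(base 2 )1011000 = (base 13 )6a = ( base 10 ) 88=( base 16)58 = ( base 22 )40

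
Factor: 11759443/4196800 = 2^ (-6)*5^ ( - 2)*43^( - 1) * 61^( - 1)*11759443^1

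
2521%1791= 730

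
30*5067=152010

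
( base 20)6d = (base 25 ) 58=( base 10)133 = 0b10000101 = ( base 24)5D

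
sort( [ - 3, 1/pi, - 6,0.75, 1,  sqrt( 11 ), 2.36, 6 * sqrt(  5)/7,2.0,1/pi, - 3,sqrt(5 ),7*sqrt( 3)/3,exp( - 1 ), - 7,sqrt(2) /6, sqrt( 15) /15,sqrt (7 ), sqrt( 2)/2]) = [ - 7, - 6,-3 , - 3,sqrt( 2 ) /6,sqrt(15 )/15,1/pi, 1/pi,exp( - 1 ),sqrt(2)/2,0.75,1,6 * sqrt(5 ) /7, 2.0,  sqrt (5 ), 2.36,sqrt ( 7 ),  sqrt(11 ) , 7*sqrt( 3 )/3 ] 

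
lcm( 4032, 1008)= 4032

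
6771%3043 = 685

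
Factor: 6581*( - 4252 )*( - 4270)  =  2^3*5^1*7^1*61^1*1063^1*6581^1 = 119484899240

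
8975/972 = 8975/972 = 9.23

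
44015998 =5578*7891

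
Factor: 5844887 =179^1*32653^1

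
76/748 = 19/187 =0.10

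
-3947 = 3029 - 6976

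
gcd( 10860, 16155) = 15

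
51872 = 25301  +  26571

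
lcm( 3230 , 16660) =316540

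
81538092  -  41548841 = 39989251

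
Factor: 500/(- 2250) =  - 2/9= - 2^1  *3^(-2 ) 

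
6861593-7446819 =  - 585226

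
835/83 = 10  +  5/83 = 10.06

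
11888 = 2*5944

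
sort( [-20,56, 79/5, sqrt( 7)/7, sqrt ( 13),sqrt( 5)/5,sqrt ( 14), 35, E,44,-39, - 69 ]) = [-69,-39,-20, sqrt(7 ) /7, sqrt( 5)/5,E, sqrt(13),sqrt( 14),79/5, 35,44,56]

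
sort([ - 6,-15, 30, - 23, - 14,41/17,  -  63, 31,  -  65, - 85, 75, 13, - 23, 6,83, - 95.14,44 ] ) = [ - 95.14, - 85, - 65, - 63 , - 23, - 23 , - 15, - 14,-6, 41/17, 6 , 13, 30, 31, 44, 75, 83 ]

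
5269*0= 0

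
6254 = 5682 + 572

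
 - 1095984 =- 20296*54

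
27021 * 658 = 17779818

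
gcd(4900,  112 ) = 28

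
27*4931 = 133137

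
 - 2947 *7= - 20629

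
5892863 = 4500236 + 1392627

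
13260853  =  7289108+5971745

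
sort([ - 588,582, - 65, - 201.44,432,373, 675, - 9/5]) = [-588, - 201.44,-65,-9/5, 373,432,582,  675 ] 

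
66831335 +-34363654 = 32467681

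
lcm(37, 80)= 2960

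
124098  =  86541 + 37557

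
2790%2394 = 396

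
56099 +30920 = 87019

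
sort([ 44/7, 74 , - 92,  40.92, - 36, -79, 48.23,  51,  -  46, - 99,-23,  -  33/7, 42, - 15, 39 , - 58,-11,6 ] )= [ - 99, - 92, - 79, - 58 , - 46,  -  36, - 23,  -  15,-11,-33/7,6,  44/7,39, 40.92,42, 48.23, 51, 74 ] 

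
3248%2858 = 390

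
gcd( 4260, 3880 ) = 20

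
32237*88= 2836856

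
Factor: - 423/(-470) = 2^( - 1)*3^2*5^( - 1) = 9/10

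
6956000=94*74000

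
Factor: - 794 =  - 2^1*397^1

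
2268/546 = 54/13 = 4.15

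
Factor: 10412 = 2^2*19^1*137^1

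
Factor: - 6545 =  - 5^1 * 7^1*11^1 * 17^1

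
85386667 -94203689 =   -  8817022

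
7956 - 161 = 7795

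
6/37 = 6/37 = 0.16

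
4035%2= 1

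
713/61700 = 713/61700 = 0.01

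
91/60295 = 91/60295 = 0.00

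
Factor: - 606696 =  - 2^3  *3^1*17^1 * 1487^1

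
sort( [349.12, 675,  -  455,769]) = [ - 455, 349.12, 675, 769]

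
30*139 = 4170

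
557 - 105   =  452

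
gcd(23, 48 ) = 1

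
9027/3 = 3009 = 3009.00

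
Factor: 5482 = 2^1 *2741^1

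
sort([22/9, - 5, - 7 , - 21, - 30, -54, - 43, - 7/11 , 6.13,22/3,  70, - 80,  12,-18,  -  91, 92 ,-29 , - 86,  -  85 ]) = [ - 91,- 86 , - 85, - 80, - 54, - 43, - 30, - 29, - 21 , - 18, - 7, - 5 ,  -  7/11,22/9,6.13, 22/3,12,70,92]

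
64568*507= 32735976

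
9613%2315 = 353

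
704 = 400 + 304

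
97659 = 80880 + 16779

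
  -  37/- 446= 37/446=0.08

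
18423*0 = 0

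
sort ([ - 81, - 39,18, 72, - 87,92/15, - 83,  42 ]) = [ - 87, - 83, - 81, - 39, 92/15, 18, 42,72 ]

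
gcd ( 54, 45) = 9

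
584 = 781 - 197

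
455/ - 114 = - 4 +1/114  =  - 3.99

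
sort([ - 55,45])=[ - 55, 45]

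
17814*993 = 17689302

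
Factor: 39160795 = 5^1*7832159^1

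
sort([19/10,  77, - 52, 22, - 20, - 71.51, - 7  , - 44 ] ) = [ - 71.51, - 52  ,-44, - 20, -7,19/10, 22, 77 ]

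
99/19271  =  99/19271 =0.01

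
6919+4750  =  11669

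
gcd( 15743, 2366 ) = 91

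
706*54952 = 38796112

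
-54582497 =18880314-73462811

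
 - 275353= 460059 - 735412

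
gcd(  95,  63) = 1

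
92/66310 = 46/33155 = 0.00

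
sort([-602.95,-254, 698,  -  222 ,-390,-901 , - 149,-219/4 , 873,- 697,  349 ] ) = [ - 901, - 697 ,-602.95, - 390, - 254, - 222 , - 149,-219/4, 349 , 698, 873 ] 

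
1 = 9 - 8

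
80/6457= 80/6457= 0.01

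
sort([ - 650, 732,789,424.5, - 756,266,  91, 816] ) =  [ - 756, - 650 , 91, 266, 424.5, 732,789,  816 ] 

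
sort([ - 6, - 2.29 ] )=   [ - 6, - 2.29] 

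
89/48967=89/48967 = 0.00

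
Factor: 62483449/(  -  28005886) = - 2^(-1)*7^1 * 17^1*19^ ( - 1 ) * 53^1 * 101^ ( - 1)*7297^( - 1) * 9907^1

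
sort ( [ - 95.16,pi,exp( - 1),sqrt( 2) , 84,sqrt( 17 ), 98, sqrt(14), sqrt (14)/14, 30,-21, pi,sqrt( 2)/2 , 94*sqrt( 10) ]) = [ - 95.16, - 21 , sqrt (14 )/14, exp ( - 1),sqrt( 2) /2, sqrt(2), pi, pi,sqrt( 14),sqrt( 17 ), 30, 84, 98,94*sqrt (10 ) ]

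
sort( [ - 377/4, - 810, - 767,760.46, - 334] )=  [  -  810, - 767,-334, - 377/4, 760.46]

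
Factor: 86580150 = 2^1  *  3^1*5^2*17^1*19^1 * 1787^1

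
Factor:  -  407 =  - 11^1*37^1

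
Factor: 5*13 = 5^1*13^1 = 65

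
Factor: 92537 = 37^1*41^1*61^1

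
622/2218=311/1109=0.28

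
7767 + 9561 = 17328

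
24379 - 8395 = 15984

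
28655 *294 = 8424570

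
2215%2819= 2215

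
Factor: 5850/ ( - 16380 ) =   -  5/14= - 2^(  -  1 )*  5^1 *7^( - 1 ) 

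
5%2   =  1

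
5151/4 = 1287  +  3/4 = 1287.75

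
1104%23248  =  1104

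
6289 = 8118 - 1829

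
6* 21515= 129090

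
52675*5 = 263375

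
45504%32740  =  12764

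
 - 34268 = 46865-81133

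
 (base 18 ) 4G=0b1011000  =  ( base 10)88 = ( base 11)80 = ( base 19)4c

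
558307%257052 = 44203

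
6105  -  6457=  -352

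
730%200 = 130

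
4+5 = 9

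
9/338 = 9/338 = 0.03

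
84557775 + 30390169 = 114947944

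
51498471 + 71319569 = 122818040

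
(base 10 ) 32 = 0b100000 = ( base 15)22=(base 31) 11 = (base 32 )10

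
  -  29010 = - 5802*5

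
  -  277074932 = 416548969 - 693623901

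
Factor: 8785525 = 5^2*7^1*61^1*823^1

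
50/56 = 25/28 = 0.89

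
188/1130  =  94/565 = 0.17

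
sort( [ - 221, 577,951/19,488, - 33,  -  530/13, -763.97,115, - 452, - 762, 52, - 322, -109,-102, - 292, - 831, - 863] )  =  [- 863, - 831, - 763.97, - 762, - 452, - 322 ,-292, - 221,- 109, - 102,- 530/13 , - 33 , 951/19 , 52,115, 488, 577 ]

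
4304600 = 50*86092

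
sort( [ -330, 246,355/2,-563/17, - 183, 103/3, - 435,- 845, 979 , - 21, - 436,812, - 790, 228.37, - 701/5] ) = [ - 845,-790, - 436,-435,- 330, - 183, - 701/5 ,-563/17, - 21,103/3, 355/2, 228.37,246, 812, 979] 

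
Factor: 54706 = 2^1*17^1*1609^1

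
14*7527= 105378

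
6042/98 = 61 + 32/49 = 61.65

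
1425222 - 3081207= -1655985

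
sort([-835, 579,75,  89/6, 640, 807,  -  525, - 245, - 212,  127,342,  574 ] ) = [ - 835, -525, - 245,  -  212,89/6 , 75, 127, 342,574,579, 640, 807] 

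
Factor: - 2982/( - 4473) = 2^1* 3^( - 1 ) = 2/3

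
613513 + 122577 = 736090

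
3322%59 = 18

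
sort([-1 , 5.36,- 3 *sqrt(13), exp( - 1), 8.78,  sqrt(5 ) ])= [-3 *sqrt( 13 ),  -  1,exp(  -  1), sqrt( 5 ), 5.36 , 8.78 ] 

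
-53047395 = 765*( - 69343)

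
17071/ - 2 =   -  17071/2 = - 8535.50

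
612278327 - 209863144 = 402415183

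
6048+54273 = 60321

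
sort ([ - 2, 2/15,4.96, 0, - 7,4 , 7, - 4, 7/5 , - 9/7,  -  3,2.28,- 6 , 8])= [- 7,  -  6, - 4, - 3, - 2, - 9/7,0, 2/15,7/5, 2.28 , 4,4.96 , 7, 8] 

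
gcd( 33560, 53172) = 4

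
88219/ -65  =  -88219/65=- 1357.22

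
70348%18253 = 15589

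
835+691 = 1526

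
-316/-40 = 79/10=7.90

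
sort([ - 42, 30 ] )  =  [ - 42,  30]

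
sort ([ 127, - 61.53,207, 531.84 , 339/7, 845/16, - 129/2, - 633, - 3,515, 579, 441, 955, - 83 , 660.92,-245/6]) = [  -  633,-83, - 129/2, - 61.53, - 245/6,-3,339/7,845/16, 127, 207,441, 515, 531.84,579,  660.92,  955 ]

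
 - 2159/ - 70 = 30 + 59/70 = 30.84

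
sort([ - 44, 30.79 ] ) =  [ - 44, 30.79] 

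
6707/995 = 6 + 737/995 = 6.74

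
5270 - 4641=629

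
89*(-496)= - 44144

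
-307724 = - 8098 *38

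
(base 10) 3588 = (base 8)7004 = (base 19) 9hg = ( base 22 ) 792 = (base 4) 320010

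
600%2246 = 600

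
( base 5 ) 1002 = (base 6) 331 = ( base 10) 127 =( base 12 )a7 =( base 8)177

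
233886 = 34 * 6879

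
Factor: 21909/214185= 5^( - 1 )*67^1 * 131^( - 1) = 67/655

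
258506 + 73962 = 332468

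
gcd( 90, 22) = 2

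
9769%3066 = 571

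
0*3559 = 0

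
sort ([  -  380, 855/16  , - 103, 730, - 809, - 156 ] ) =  [ - 809 , - 380, - 156, - 103, 855/16, 730]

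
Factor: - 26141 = -26141^1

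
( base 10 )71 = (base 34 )23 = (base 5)241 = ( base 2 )1000111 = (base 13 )56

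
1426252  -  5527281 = - 4101029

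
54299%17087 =3038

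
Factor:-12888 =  - 2^3*3^2*179^1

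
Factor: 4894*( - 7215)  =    -  35310210 =- 2^1*3^1*5^1*13^1*37^1*2447^1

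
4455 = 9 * 495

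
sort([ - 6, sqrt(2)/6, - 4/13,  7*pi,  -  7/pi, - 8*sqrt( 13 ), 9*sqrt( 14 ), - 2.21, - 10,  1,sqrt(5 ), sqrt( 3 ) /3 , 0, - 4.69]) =[-8*sqrt(13 ),  -  10, - 6, - 4.69, - 7/pi,  -  2.21,-4/13,  0, sqrt( 2 )/6, sqrt(3) /3, 1, sqrt( 5 ),7*pi, 9*sqrt(  14) ] 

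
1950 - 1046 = 904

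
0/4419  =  0 = 0.00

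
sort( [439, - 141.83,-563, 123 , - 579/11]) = [  -  563, - 141.83,  -  579/11, 123,439]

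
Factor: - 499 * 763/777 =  - 54391/111 = -3^( -1)*37^( - 1)*109^1*499^1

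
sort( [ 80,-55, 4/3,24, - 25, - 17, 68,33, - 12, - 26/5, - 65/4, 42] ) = [ - 55, - 25, - 17, - 65/4, - 12, - 26/5,  4/3 , 24, 33, 42,68,80]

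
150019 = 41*3659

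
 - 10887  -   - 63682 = 52795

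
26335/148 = 177 + 139/148 = 177.94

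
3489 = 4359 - 870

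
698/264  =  349/132 = 2.64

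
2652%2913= 2652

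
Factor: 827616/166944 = 233/47  =  47^ ( - 1)*233^1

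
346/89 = 346/89 = 3.89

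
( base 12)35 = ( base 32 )19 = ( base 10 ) 41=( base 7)56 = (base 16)29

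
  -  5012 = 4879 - 9891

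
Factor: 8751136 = 2^5*273473^1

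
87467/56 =87467/56=1561.91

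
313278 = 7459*42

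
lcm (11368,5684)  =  11368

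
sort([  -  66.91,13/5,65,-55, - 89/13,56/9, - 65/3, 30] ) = [ - 66.91,-55, - 65/3,-89/13,  13/5,56/9,30,65 ] 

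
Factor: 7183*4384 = 2^5*11^1*137^1*653^1 =31490272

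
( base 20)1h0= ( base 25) 14F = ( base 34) LQ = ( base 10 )740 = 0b1011100100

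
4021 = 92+3929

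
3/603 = 1/201 =0.00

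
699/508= 699/508 = 1.38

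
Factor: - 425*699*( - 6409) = 3^1 *5^2*13^1*17^2*29^1*233^1 =1903953675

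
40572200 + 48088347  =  88660547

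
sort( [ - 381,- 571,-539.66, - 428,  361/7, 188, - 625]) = [ - 625, - 571, - 539.66, - 428,-381,361/7, 188 ] 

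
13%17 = 13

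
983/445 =983/445 = 2.21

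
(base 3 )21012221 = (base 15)185D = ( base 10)5263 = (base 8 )12217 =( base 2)1010010001111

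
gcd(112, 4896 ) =16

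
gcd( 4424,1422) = 158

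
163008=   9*18112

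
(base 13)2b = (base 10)37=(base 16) 25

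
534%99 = 39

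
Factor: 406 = 2^1*7^1*29^1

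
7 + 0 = 7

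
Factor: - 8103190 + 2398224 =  - 5704966 = -2^1*23^1*124021^1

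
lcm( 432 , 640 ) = 17280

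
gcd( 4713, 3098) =1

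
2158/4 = 1079/2=539.50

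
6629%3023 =583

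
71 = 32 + 39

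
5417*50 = 270850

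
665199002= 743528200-78329198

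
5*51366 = 256830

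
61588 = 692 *89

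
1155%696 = 459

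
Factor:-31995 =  - 3^4 * 5^1* 79^1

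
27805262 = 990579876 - 962774614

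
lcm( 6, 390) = 390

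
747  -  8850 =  - 8103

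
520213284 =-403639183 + 923852467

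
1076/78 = 13 + 31/39 = 13.79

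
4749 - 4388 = 361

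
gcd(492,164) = 164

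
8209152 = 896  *9162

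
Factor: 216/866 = 108/433 =2^2 *3^3*433^(  -  1)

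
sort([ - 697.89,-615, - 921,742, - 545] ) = [-921, - 697.89, - 615, - 545,742 ] 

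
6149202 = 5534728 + 614474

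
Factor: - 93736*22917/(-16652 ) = 537036978/4163 = 2^1*3^1*23^(-1 )*181^ ( - 1)*7639^1*11717^1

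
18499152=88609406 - 70110254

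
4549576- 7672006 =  - 3122430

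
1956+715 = 2671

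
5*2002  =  10010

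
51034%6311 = 546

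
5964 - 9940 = -3976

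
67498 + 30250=97748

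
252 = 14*18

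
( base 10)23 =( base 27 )n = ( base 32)n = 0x17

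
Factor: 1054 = 2^1*17^1*31^1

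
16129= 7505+8624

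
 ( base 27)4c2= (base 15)e62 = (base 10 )3242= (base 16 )caa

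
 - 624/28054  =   - 1+1055/1079= - 0.02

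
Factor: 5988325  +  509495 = 2^2*3^5 * 5^1*7^1*191^1  =  6497820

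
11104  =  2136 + 8968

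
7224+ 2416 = 9640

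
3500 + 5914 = 9414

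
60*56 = 3360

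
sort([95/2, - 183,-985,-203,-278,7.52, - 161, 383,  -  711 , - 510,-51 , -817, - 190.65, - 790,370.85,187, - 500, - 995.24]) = [-995.24, - 985, - 817, -790,-711, - 510, - 500,-278, - 203, - 190.65,-183, - 161,-51,7.52,95/2,187,  370.85, 383 ]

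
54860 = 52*1055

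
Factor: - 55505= -5^1*17^1*653^1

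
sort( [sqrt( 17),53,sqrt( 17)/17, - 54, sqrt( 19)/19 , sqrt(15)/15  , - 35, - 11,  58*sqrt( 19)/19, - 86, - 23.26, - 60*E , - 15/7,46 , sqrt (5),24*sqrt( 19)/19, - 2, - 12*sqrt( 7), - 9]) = [ - 60 * E, - 86,-54,-35,  -  12*sqrt( 7),-23.26, - 11, - 9, - 15/7  , - 2,  sqrt(19)/19,sqrt(17) /17,sqrt( 15) /15,sqrt(5),sqrt ( 17 ), 24 * sqrt(19)/19,58*sqrt( 19)/19  ,  46  ,  53] 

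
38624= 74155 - 35531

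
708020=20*35401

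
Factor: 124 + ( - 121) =3^1  =  3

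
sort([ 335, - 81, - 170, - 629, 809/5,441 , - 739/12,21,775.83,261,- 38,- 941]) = [ - 941,  -  629,-170, - 81, - 739/12,- 38,21, 809/5,261, 335, 441,  775.83]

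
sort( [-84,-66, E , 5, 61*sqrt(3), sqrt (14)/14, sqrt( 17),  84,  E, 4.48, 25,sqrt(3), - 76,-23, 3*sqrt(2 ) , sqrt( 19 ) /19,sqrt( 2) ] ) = [ - 84, - 76  ,-66, - 23 , sqrt( 19) /19,sqrt ( 14 )/14, sqrt( 2 ), sqrt( 3 ), E , E,sqrt( 17 ),3*sqrt(2), 4.48, 5, 25, 84, 61*sqrt(3)]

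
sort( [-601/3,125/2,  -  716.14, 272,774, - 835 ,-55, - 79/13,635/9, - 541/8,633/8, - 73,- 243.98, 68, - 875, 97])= [ - 875, - 835, - 716.14, - 243.98, - 601/3, - 73,  -  541/8,  -  55, - 79/13, 125/2, 68,635/9, 633/8,97, 272, 774]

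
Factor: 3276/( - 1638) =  - 2^1 = - 2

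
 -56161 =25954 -82115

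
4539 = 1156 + 3383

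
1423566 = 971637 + 451929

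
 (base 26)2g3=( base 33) 1km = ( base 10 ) 1771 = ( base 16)6EB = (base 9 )2377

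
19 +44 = 63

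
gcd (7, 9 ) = 1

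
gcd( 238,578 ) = 34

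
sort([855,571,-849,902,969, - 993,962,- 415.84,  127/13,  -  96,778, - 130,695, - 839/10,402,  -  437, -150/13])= [ - 993, - 849,-437, - 415.84, - 130,-96,- 839/10,- 150/13,  127/13,402,571,695, 778,  855, 902, 962, 969 ]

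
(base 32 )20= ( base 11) 59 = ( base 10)64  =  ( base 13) 4c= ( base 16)40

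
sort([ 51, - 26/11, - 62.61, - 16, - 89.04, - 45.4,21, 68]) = [ - 89.04, - 62.61, - 45.4, - 16, - 26/11,21,51,68]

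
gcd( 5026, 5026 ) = 5026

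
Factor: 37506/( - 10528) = - 57/16 =- 2^( - 4)*3^1*19^1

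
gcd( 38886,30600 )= 6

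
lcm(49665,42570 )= 297990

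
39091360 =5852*6680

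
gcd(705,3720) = 15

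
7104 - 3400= 3704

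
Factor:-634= - 2^1*317^1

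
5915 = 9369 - 3454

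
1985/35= 56 + 5/7 = 56.71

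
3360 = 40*84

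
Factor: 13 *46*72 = 2^4 * 3^2*13^1*23^1 = 43056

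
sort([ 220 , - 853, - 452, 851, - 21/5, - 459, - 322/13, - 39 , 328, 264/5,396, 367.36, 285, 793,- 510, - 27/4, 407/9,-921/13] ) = [ - 853, - 510,- 459, - 452, - 921/13, - 39,- 322/13, - 27/4, - 21/5, 407/9 , 264/5, 220,285 , 328 , 367.36,  396, 793,851]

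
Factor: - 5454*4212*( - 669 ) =2^3*3^8*13^1*101^1 * 223^1 =15368433912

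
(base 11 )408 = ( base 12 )350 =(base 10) 492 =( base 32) FC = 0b111101100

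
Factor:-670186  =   - 2^1*11^1*41^1*743^1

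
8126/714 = 11 + 8/21 = 11.38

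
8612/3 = 2870 + 2/3 = 2870.67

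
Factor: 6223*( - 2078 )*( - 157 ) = 2030228858 = 2^1 * 7^2*127^1 * 157^1*1039^1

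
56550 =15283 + 41267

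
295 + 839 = 1134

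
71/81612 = 71/81612 = 0.00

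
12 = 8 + 4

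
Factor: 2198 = 2^1 *7^1*157^1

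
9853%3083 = 604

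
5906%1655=941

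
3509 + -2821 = 688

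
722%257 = 208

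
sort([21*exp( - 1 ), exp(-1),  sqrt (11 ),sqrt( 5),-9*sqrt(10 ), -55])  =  [-55,-9*sqrt(10),exp( - 1), sqrt ( 5), sqrt(11), 21*exp( - 1 )]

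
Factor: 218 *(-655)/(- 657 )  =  142790/657 = 2^1 * 3^( - 2 )*5^1*73^( - 1 )*109^1*131^1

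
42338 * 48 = 2032224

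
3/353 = 3/353 = 0.01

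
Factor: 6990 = 2^1*3^1 * 5^1*233^1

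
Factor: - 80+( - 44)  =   - 124 = - 2^2*31^1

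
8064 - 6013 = 2051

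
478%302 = 176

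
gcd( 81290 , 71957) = 1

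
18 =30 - 12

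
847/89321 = 847/89321 = 0.01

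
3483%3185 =298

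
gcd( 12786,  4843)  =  1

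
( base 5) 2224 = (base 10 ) 314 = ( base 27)BH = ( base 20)fe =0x13A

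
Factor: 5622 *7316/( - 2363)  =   - 2^3*3^1 * 17^( - 1)*31^1*59^1*139^( - 1)*937^1 = - 41130552/2363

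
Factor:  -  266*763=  - 202958  =  -2^1*7^2*19^1*109^1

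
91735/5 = 18347 = 18347.00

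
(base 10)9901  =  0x26AD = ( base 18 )1ca1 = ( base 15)2e01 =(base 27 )dfj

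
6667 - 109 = 6558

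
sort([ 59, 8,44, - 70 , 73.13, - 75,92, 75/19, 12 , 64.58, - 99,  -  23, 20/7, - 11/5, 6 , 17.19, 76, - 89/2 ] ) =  [ - 99, - 75, - 70,-89/2 , - 23,  -  11/5,20/7,75/19,6, 8 , 12, 17.19 , 44,59, 64.58,73.13, 76, 92 ]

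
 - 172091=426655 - 598746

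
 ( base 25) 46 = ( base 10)106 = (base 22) 4i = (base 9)127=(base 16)6a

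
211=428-217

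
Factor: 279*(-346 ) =-2^1*3^2*31^1*173^1=-96534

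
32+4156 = 4188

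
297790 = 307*970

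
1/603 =1/603 = 0.00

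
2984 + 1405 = 4389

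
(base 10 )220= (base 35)6A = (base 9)264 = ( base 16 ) dc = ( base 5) 1340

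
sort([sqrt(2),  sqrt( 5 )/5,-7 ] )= [-7,sqrt( 5) /5, sqrt(2)]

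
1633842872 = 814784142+819058730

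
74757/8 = 74757/8 = 9344.62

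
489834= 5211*94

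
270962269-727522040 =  - 456559771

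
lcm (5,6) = 30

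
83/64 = 83/64=1.30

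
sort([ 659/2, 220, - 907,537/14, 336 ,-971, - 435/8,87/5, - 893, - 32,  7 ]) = [  -  971, -907,-893, - 435/8, - 32,7,87/5,  537/14, 220,659/2,336]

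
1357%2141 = 1357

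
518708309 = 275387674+243320635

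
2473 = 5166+-2693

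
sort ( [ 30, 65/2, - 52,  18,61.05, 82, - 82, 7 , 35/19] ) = [ - 82, - 52, 35/19, 7, 18  ,  30,  65/2, 61.05, 82 ] 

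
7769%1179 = 695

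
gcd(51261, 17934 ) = 21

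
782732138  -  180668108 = 602064030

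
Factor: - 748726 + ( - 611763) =-1360489 = - 13^1*229^1*457^1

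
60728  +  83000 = 143728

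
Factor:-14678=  - 2^1*  41^1 * 179^1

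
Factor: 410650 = 2^1*5^2*43^1*191^1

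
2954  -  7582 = - 4628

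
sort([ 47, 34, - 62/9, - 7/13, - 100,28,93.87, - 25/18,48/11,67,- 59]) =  [  -  100, - 59 , - 62/9,-25/18, -7/13, 48/11,  28,34,47, 67,93.87 ] 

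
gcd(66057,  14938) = 97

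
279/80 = 279/80 = 3.49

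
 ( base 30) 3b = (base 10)101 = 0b1100101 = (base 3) 10202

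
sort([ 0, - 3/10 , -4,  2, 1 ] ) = [ - 4, - 3/10, 0,1,2 ]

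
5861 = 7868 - 2007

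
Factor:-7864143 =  - 3^1*7^1*374483^1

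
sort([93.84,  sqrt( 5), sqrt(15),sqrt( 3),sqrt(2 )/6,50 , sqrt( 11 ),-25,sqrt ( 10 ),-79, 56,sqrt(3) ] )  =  [ - 79, - 25,sqrt(2 )/6,sqrt( 3), sqrt (3 ) , sqrt( 5 ),sqrt (10 ), sqrt( 11),sqrt(15 ),50,  56,  93.84] 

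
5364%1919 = 1526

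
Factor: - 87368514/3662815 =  - 2^1*3^1 * 5^( - 1) * 13^( - 1)*37^( - 1 ) * 103^1 * 109^1*1297^1*1523^( - 1) 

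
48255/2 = 24127 + 1/2=24127.50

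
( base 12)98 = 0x74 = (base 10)116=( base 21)5B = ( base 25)4G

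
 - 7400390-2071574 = -9471964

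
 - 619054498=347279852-966334350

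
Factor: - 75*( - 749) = 56175 = 3^1*5^2 * 7^1 * 107^1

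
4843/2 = 4843/2  =  2421.50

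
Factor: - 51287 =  - 51287^1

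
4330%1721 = 888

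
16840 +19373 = 36213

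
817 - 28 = 789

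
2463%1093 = 277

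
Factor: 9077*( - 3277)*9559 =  - 11^2*29^2* 79^1*113^1*313^1 =-284335599911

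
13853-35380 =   -  21527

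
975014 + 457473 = 1432487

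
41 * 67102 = 2751182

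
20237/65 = 20237/65 = 311.34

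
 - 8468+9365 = 897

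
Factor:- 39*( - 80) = 2^4*3^1*5^1*13^1 = 3120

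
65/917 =65/917=0.07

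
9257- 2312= 6945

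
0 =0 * 887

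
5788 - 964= 4824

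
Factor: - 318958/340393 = - 2^1*101^1*1579^1*340393^(-1 )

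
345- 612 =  - 267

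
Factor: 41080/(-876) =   -  10270/219 = -2^1*3^(-1)*5^1*13^1 * 73^ (-1 ) * 79^1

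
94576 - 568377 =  - 473801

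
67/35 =1+32/35 = 1.91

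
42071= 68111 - 26040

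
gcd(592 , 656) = 16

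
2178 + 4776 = 6954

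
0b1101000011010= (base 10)6682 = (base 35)5fw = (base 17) 1621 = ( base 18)12b4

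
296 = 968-672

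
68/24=17/6 = 2.83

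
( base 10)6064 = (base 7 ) 23452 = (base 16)17B0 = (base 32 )5TG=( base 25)9HE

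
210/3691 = 210/3691 = 0.06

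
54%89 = 54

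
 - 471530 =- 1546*305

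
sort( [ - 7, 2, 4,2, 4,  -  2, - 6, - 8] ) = [ - 8, - 7, - 6, - 2,2, 2,4,4]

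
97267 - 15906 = 81361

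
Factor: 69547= 17^1*4091^1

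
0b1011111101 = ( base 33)N6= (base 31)ol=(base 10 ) 765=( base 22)1ch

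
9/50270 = 9/50270 = 0.00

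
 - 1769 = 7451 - 9220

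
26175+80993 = 107168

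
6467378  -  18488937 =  - 12021559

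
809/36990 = 809/36990 = 0.02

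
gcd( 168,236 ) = 4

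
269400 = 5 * 53880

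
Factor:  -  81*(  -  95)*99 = 3^6*5^1 * 11^1*19^1= 761805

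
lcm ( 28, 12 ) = 84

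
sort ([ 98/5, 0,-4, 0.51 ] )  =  [ - 4, 0 , 0.51,98/5] 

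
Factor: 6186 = 2^1*3^1*  1031^1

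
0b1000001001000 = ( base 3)12201101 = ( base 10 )4168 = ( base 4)1001020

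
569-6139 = - 5570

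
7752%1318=1162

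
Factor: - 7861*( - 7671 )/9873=20100577/3291  =  3^(  -  1 )*7^1*1097^( - 1)  *1123^1 * 2557^1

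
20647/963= 21 + 424/963 = 21.44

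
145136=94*1544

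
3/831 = 1/277 = 0.00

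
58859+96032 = 154891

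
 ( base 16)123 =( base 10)291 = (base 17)102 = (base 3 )101210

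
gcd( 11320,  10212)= 4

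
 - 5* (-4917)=24585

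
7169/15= 7169/15 = 477.93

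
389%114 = 47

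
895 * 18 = 16110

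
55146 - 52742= 2404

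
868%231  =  175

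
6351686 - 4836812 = 1514874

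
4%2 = 0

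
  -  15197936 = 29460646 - 44658582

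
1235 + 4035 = 5270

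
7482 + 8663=16145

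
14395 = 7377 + 7018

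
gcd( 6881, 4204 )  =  1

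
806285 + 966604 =1772889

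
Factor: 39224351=39224351^1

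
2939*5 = 14695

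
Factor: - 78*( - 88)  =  2^4*3^1*11^1*13^1  =  6864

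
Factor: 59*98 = 2^1*7^2 * 59^1 = 5782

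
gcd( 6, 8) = 2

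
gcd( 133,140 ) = 7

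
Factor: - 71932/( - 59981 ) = 2^2*7^2*367^1*59981^ (-1)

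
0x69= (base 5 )410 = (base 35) 30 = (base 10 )105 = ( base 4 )1221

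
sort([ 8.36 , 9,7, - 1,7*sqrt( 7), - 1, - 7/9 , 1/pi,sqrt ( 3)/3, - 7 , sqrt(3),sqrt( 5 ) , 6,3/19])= [  -  7,-1 ,-1 ,-7/9, 3/19,1/pi, sqrt ( 3) /3,sqrt( 3 ),  sqrt( 5 ),  6, 7,8.36, 9, 7*sqrt( 7 )]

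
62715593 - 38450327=24265266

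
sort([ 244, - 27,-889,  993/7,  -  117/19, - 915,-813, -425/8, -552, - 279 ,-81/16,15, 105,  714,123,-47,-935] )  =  [ - 935, - 915, - 889,-813, - 552,-279,-425/8 ,-47,-27,  -  117/19, - 81/16, 15,105, 123 , 993/7,  244, 714 ] 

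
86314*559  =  48249526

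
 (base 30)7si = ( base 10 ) 7158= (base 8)15766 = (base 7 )26604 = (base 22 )EH8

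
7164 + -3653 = 3511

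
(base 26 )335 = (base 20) 55b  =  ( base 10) 2111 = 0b100000111111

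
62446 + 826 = 63272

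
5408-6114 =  - 706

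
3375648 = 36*93768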